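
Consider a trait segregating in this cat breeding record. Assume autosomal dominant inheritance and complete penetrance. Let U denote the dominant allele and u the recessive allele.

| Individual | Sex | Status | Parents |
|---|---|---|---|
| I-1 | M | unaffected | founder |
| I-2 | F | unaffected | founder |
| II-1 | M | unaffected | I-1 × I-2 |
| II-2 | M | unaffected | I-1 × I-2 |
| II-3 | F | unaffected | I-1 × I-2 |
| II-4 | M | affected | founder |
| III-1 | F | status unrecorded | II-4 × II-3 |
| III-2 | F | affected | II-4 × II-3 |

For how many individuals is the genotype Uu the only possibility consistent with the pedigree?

Obligate heterozygotes: III-2 is affected so carries U and received u from II-3 (uu), so III-2 is Uu.
Every other individual is either homozygous by phenotype or has at least one consistent homozygous assignment, so the count is 1.

1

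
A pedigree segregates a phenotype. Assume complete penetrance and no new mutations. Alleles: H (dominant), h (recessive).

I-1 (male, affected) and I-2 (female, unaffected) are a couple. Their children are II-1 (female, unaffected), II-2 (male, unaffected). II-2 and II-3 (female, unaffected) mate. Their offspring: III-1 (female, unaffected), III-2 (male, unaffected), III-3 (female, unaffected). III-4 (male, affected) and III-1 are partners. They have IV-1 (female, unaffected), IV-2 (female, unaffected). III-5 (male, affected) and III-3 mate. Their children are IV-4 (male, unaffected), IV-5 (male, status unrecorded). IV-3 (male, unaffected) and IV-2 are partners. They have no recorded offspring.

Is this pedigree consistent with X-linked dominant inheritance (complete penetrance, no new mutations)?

No

Under X-linked dominant, II-1 (unaffected, female) cannot arise from I-1 (affected) × I-2 (unaffected).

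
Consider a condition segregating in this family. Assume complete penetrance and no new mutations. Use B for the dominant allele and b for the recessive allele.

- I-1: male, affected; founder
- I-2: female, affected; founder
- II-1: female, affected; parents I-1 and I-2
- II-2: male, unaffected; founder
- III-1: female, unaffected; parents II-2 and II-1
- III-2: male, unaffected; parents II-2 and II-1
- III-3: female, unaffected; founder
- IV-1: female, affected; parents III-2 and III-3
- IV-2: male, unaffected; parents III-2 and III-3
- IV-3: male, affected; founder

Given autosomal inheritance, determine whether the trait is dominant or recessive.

III-2 and III-3 are both unaffected yet have an affected child IV-1. Under dominance, an affected child requires at least one affected parent, so the trait cannot be dominant.

recessive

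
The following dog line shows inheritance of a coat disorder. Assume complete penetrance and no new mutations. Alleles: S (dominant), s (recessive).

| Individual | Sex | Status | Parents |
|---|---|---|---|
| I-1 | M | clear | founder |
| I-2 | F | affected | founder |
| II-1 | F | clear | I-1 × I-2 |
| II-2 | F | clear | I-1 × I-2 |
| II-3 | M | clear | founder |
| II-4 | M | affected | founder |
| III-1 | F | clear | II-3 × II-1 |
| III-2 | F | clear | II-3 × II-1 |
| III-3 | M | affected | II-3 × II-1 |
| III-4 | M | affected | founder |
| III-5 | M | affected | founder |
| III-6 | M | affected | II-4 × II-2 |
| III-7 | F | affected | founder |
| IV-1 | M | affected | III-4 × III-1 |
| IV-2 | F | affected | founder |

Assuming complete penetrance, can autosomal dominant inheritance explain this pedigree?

No

Under autosomal dominant, III-3 (affected, male) cannot arise from II-3 (clear) × II-1 (clear).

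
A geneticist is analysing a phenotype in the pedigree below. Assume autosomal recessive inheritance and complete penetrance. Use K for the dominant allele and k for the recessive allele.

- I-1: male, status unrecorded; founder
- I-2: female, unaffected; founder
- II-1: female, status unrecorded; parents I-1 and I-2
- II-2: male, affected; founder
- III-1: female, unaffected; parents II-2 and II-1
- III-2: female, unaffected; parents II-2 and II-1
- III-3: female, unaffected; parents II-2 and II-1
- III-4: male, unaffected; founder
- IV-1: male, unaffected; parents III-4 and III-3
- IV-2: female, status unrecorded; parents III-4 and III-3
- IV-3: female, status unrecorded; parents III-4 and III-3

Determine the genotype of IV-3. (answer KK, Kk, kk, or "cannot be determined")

IV-3's phenotype is unrecorded, and no parent or child forces a single allele at both positions; consistent genotype assignments exist with IV-3 as KK or Kk or kk.

cannot be determined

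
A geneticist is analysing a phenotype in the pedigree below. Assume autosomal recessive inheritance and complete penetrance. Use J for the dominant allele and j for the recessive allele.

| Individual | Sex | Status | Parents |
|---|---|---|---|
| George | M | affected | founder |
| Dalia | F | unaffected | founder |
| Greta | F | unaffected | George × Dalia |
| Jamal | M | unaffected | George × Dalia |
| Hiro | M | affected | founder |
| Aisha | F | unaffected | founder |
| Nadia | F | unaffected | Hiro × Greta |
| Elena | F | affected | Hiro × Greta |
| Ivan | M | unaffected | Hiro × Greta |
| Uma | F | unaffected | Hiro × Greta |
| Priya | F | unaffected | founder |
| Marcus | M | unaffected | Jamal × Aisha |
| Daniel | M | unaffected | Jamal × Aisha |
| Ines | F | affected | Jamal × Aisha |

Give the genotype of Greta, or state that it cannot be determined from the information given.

From phenotype alone, Greta is JJ or Jj.
Greta is unaffected so carries J and received j from George (jj), so Greta is Jj.

Jj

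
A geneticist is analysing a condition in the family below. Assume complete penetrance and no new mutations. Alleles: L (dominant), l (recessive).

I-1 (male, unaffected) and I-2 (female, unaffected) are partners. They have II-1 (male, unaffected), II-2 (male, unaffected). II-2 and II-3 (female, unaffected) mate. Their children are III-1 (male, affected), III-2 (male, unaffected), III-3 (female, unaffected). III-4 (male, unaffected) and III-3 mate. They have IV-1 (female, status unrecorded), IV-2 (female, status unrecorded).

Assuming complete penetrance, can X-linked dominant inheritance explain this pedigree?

Under X-linked dominant, III-1 (affected, male) cannot arise from II-2 (unaffected) × II-3 (unaffected).

No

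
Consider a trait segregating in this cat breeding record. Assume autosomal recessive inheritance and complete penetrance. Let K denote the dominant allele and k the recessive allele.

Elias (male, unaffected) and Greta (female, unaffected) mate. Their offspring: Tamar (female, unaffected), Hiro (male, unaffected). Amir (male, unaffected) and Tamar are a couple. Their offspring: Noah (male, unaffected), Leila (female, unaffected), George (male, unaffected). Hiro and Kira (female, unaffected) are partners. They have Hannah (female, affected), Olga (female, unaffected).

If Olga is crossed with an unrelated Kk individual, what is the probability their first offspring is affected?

1/6

Hiro is unaffected so carries K and passed k to Hannah (kk), so Hiro is Kk.
Kira is unaffected so carries K and passed k to Hannah (kk), so Kira is Kk.
Olga is an unaffected offspring of Hiro (Kk) × Kira (Kk), whose cross gives 1/4 KK : 1/2 Kk : 1/4 kk; conditioning on being unaffected, Olga is KK with probability 1/3, Kk with probability 2/3.
Summing over parental genotype combinations, P(offspring is affected) = 2/3·1/4 = 1/6.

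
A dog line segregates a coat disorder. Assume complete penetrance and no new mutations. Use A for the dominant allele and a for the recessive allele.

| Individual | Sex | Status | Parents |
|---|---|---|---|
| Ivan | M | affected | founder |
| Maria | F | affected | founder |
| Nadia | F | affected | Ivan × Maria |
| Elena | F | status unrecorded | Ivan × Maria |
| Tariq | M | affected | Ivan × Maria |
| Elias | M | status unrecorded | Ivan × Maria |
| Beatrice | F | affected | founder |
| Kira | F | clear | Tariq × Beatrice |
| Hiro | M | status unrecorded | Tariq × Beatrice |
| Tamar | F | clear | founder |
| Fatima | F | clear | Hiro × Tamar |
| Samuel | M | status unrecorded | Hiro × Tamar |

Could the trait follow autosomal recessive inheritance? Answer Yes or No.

Under autosomal recessive, Kira (clear, female) cannot arise from Tariq (affected) × Beatrice (affected).

No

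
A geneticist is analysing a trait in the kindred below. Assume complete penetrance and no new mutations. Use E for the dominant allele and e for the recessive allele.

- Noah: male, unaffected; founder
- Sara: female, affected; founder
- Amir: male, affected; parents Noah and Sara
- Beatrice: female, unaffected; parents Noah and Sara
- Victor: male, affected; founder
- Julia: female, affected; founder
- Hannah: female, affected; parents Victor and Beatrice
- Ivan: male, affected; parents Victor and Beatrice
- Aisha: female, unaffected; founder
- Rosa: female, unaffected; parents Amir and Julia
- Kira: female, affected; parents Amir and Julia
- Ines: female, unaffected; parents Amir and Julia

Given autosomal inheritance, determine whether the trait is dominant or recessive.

Amir and Julia are both affected yet have an unaffected child Rosa. Under a recessive model two affected parents are homozygous and every child would be affected, so the trait cannot be recessive.

dominant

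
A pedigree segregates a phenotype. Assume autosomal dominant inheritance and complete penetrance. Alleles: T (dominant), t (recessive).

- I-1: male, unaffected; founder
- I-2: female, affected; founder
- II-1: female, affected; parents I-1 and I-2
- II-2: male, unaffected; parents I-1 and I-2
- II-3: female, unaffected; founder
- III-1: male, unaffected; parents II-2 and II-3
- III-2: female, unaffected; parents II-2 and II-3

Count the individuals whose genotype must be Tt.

Obligate heterozygotes: I-2 is affected so carries T and passed t to II-2 (tt), so I-2 is Tt; II-1 is affected so carries T and received t from I-1 (tt), so II-1 is Tt.
Every other individual is either homozygous by phenotype or has at least one consistent homozygous assignment, so the count is 2.

2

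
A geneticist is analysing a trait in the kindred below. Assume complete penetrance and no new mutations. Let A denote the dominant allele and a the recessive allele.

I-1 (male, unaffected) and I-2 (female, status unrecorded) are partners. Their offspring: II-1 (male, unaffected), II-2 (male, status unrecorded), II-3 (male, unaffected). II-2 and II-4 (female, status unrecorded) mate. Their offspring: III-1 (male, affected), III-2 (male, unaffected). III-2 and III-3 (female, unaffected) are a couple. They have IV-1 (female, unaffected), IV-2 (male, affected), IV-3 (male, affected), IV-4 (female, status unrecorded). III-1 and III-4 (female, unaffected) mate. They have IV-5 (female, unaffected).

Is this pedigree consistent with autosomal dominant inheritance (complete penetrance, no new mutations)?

No

Under autosomal dominant, IV-2 (affected, male) cannot arise from III-2 (unaffected) × III-3 (unaffected).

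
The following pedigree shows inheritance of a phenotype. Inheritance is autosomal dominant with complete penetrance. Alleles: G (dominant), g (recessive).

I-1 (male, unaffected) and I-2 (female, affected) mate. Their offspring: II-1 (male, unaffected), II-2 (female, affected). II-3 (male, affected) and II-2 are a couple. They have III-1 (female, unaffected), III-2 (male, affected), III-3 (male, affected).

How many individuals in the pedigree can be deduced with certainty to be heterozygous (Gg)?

Obligate heterozygotes: I-2 is affected so carries G and passed g to II-1 (gg), so I-2 is Gg; II-2 is affected so carries G and received g from I-1 (gg), so II-2 is Gg; II-3 is affected so carries G and passed g to III-1 (gg), so II-3 is Gg.
Every other individual is either homozygous by phenotype or has at least one consistent homozygous assignment, so the count is 3.

3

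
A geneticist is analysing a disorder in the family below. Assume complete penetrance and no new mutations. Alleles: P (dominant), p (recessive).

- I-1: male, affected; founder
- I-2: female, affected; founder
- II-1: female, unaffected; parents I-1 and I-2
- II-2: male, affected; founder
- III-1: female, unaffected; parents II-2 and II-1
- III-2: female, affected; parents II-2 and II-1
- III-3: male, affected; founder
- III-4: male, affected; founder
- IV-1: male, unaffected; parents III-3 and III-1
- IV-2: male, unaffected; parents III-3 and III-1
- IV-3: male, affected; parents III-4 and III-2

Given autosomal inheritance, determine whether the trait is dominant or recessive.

dominant

I-1 and I-2 are both affected yet have an unaffected child II-1. Under a recessive model two affected parents are homozygous and every child would be affected, so the trait cannot be recessive.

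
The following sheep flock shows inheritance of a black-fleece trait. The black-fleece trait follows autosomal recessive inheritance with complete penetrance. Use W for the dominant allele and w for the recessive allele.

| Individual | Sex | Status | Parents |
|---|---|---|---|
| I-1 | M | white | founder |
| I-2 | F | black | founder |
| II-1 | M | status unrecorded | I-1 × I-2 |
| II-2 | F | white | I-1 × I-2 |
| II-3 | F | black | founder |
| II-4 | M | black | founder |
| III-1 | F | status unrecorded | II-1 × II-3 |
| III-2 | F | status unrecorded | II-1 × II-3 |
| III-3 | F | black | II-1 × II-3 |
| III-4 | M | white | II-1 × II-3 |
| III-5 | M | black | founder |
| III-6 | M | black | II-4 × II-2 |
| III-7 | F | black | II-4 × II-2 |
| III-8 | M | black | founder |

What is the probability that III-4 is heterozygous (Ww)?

III-4 is white so carries W and received w from II-3 (ww), so III-4 is Ww, giving P(Ww) = 1.

1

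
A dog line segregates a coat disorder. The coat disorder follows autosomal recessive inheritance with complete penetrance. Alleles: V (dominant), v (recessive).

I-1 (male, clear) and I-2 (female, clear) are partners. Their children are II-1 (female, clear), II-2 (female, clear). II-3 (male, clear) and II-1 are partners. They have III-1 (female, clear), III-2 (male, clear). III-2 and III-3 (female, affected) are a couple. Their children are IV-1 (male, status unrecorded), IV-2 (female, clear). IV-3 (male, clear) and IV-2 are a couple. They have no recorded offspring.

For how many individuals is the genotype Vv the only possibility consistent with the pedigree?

1

Obligate heterozygotes: IV-2 is clear so carries V and received v from III-3 (vv), so IV-2 is Vv.
Every other individual is either homozygous by phenotype or has at least one consistent homozygous assignment, so the count is 1.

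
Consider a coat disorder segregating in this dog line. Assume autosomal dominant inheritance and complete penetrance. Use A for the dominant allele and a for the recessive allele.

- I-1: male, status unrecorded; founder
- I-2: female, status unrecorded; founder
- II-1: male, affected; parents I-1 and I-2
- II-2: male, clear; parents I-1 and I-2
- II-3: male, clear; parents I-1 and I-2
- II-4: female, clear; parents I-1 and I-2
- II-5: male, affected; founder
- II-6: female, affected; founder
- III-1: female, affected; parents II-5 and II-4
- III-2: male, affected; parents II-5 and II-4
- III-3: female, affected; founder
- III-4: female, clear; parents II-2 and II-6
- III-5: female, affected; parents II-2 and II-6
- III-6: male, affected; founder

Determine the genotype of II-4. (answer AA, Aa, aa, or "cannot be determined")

aa

II-4 is clear, so II-4 is aa.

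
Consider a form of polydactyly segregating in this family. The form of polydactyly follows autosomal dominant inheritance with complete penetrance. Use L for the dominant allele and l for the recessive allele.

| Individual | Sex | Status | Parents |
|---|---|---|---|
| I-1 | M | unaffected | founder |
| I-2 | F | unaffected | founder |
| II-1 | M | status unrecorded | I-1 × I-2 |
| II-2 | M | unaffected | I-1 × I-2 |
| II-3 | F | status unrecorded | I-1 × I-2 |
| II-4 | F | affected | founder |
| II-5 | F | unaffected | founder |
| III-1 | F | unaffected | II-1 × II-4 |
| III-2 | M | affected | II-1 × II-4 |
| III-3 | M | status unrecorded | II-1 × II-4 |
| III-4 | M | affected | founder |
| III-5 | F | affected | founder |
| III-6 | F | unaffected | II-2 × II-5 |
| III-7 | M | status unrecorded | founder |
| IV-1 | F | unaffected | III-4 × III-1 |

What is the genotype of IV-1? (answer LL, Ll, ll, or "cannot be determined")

IV-1 is unaffected, so IV-1 is ll.

ll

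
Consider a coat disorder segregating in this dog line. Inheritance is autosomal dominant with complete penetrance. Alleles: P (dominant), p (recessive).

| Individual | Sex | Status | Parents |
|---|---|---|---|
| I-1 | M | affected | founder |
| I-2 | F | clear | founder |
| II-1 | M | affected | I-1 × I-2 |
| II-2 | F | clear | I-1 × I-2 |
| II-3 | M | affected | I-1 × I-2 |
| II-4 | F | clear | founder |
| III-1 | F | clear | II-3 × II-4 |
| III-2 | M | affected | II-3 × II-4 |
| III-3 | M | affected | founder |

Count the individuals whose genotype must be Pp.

4

Obligate heterozygotes: I-1 is affected so carries P and passed p to II-2 (pp), so I-1 is Pp; II-1 is affected so carries P and received p from I-2 (pp), so II-1 is Pp; II-3 is affected so carries P and received p from I-2 (pp), so II-3 is Pp; III-2 is affected so carries P and received p from II-4 (pp), so III-2 is Pp.
Every other individual is either homozygous by phenotype or has at least one consistent homozygous assignment, so the count is 4.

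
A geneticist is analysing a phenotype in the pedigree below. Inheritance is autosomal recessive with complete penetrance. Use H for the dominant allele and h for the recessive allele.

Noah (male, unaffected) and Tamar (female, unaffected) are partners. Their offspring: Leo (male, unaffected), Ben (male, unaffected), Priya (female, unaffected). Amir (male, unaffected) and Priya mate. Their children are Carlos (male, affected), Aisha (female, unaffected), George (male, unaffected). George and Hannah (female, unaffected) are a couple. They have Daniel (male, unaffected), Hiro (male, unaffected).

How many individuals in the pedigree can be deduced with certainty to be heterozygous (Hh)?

2

Obligate heterozygotes: Priya is unaffected so carries H and passed h to Carlos (hh), so Priya is Hh; Amir is unaffected so carries H and passed h to Carlos (hh), so Amir is Hh.
Every other individual is either homozygous by phenotype or has at least one consistent homozygous assignment, so the count is 2.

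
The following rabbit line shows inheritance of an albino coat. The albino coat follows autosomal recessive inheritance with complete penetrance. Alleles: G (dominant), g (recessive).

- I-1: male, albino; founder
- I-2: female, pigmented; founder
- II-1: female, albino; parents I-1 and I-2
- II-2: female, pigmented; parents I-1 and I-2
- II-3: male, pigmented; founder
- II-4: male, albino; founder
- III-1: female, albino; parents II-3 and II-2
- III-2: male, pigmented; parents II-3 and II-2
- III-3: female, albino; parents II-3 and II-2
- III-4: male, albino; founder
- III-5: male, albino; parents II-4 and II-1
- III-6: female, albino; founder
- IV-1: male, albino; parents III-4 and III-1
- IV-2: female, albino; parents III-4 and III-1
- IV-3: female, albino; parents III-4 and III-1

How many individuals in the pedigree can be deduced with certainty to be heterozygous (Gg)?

Obligate heterozygotes: I-2 is pigmented so carries G and passed g to II-1 (gg), so I-2 is Gg; II-2 is pigmented so carries G and received g from I-1 (gg), so II-2 is Gg; II-3 is pigmented so carries G and passed g to III-1 (gg), so II-3 is Gg.
Every other individual is either homozygous by phenotype or has at least one consistent homozygous assignment, so the count is 3.

3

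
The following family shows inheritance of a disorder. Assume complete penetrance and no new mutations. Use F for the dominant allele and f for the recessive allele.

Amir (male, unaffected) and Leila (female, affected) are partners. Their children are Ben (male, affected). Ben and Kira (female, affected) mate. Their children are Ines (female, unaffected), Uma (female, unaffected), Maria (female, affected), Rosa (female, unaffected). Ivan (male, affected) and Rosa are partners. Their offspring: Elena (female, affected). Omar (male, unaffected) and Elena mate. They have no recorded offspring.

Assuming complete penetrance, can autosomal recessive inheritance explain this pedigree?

No

Under autosomal recessive, Ines (unaffected, female) cannot arise from Ben (affected) × Kira (affected).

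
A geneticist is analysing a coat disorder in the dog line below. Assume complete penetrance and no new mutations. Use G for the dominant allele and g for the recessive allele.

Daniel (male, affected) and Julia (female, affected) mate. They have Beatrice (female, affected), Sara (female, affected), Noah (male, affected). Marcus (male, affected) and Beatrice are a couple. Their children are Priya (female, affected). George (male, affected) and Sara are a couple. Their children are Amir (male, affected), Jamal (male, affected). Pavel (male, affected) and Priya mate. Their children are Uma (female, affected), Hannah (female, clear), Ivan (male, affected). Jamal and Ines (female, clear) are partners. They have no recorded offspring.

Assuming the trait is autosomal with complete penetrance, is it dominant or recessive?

Pavel and Priya are both affected yet have a clear child Hannah. Under a recessive model two affected parents are homozygous and every child would be affected, so the trait cannot be recessive.

dominant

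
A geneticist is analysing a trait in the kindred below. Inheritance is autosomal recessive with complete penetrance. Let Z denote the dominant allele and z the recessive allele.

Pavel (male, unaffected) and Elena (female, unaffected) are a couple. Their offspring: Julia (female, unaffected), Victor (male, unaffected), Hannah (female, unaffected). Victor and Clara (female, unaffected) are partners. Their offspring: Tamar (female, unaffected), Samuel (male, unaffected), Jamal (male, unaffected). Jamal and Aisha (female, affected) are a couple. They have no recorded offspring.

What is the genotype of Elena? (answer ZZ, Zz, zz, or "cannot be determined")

cannot be determined

Elena's phenotype allows ZZ or Zz, and no parent or child forces a single allele at both positions; consistent genotype assignments exist with Elena as ZZ or Zz.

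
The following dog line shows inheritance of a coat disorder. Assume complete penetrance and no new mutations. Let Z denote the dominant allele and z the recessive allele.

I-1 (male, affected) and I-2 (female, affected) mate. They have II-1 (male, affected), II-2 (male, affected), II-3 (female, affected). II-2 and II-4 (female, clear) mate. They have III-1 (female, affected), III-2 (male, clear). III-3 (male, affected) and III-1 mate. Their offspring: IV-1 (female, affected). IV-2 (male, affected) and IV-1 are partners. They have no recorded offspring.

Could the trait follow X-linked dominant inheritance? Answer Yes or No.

Yes

A consistent assignment under X-linked dominant exists: I-1 X^Z Y, I-2 X^Z X^Z, II-1 X^Z Y, II-2 X^Z Y, II-3 X^Z X^Z, II-4 X^z X^z, III-1 X^Z X^z, III-2 X^z Y, III-3 X^Z Y, IV-1 X^Z X^Z, IV-2 X^Z Y.
In this assignment every recorded phenotype matches its genotype and every non-founder's genotype is obtainable from its parents' genotypes, so the pedigree is consistent.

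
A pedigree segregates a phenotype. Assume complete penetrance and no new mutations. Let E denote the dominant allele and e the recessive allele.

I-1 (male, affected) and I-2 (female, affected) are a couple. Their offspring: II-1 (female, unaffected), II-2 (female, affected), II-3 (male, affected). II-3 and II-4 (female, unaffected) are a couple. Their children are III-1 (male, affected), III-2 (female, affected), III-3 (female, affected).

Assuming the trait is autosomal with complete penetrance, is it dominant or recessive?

dominant

I-1 and I-2 are both affected yet have an unaffected child II-1. Under a recessive model two affected parents are homozygous and every child would be affected, so the trait cannot be recessive.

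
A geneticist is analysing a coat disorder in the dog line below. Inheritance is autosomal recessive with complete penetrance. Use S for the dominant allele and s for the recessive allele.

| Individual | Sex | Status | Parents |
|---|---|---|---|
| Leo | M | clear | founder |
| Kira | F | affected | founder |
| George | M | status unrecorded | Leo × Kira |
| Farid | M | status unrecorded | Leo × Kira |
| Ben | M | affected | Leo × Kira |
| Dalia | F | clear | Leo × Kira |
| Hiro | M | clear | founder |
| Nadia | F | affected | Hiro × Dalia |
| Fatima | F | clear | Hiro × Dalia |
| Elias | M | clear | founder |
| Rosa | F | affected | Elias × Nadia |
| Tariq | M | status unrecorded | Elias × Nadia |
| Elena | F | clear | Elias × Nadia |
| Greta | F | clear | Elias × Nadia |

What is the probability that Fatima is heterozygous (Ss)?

2/3

Hiro is clear so carries S and passed s to Nadia (ss), so Hiro is Ss.
Dalia is clear so carries S and received s from Kira (ss), so Dalia is Ss.
Their cross gives offspring ratios 1/4 SS : 1/2 Ss : 1/4 ss. Conditioning on Fatima being clear, P(Ss) = 1/2 / 3/4 = 2/3.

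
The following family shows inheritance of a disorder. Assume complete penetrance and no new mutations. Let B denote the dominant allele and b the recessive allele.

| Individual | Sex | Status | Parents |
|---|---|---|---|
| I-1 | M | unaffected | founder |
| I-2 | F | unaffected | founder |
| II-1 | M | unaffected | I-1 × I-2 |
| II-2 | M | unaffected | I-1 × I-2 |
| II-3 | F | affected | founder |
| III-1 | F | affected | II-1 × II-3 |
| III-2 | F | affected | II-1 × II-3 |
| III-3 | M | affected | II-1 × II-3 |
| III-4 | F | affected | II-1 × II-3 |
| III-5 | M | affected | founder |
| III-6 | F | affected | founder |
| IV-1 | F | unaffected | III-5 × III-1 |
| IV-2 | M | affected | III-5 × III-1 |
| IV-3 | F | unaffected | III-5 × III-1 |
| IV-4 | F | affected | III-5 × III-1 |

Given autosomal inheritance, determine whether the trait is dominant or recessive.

III-5 and III-1 are both affected yet have an unaffected child IV-1. Under a recessive model two affected parents are homozygous and every child would be affected, so the trait cannot be recessive.

dominant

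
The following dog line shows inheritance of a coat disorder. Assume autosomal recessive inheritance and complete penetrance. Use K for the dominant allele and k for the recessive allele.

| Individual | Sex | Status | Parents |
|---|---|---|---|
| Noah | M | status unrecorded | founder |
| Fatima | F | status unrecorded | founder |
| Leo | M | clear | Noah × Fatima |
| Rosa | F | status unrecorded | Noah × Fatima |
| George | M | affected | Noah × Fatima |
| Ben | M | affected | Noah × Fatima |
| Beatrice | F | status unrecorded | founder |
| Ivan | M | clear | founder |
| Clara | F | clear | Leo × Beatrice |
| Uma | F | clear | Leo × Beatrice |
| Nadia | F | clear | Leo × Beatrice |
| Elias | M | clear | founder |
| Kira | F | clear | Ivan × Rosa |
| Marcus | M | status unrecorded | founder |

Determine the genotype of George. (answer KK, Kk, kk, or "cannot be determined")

kk

George is affected, so George is kk.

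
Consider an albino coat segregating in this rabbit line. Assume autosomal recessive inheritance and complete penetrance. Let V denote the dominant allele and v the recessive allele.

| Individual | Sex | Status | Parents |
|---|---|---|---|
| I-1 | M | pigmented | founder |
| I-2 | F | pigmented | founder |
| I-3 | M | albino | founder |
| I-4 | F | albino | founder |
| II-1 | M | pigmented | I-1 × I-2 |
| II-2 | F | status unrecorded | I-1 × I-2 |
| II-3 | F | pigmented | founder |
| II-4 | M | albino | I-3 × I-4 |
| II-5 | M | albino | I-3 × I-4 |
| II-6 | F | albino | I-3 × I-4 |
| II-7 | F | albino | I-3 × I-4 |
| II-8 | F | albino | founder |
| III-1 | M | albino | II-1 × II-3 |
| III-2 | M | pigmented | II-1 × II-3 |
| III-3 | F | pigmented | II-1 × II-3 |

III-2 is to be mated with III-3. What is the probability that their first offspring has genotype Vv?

II-1 is pigmented so carries V and passed v to III-1 (vv), so II-1 is Vv.
II-3 is pigmented so carries V and passed v to III-1 (vv), so II-3 is Vv.
III-2 is a pigmented offspring of II-1 (Vv) × II-3 (Vv), whose cross gives 1/4 VV : 1/2 Vv : 1/4 vv; conditioning on being pigmented, III-2 is VV with probability 1/3, Vv with probability 2/3.
III-3 is a pigmented offspring of II-1 (Vv) × II-3 (Vv), whose cross gives 1/4 VV : 1/2 Vv : 1/4 vv; conditioning on being pigmented, III-3 is VV with probability 1/3, Vv with probability 2/3.
Summing over parental genotype combinations, P(offspring has genotype Vv) = 2/9·1/2 + 2/9·1/2 + 4/9·1/2 = 4/9.

4/9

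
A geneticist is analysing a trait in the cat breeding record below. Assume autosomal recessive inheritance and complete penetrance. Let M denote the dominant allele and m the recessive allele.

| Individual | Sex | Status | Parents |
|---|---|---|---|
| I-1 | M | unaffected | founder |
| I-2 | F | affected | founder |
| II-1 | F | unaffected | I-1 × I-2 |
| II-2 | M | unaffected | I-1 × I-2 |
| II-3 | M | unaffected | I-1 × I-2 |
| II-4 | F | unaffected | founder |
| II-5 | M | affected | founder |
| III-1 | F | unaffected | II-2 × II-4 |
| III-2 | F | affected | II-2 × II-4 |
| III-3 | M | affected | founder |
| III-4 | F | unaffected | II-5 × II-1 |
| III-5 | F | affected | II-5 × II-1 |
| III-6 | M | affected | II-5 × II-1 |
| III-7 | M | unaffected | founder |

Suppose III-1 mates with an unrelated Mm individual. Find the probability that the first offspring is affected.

II-2 is unaffected so carries M and received m from I-2 (mm), so II-2 is Mm.
II-4 is unaffected so carries M and passed m to III-2 (mm), so II-4 is Mm.
III-1 is an unaffected offspring of II-2 (Mm) × II-4 (Mm), whose cross gives 1/4 MM : 1/2 Mm : 1/4 mm; conditioning on being unaffected, III-1 is MM with probability 1/3, Mm with probability 2/3.
Summing over parental genotype combinations, P(offspring is affected) = 2/3·1/4 = 1/6.

1/6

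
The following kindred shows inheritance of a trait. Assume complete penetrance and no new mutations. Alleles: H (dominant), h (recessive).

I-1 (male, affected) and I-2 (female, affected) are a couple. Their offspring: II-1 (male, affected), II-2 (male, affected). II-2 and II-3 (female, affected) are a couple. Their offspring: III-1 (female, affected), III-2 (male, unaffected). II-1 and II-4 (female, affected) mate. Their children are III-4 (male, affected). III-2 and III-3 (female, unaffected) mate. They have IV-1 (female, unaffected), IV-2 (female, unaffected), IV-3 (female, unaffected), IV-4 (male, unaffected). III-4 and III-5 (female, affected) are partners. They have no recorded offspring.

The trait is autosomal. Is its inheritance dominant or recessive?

dominant

II-2 and II-3 are both affected yet have an unaffected child III-2. Under a recessive model two affected parents are homozygous and every child would be affected, so the trait cannot be recessive.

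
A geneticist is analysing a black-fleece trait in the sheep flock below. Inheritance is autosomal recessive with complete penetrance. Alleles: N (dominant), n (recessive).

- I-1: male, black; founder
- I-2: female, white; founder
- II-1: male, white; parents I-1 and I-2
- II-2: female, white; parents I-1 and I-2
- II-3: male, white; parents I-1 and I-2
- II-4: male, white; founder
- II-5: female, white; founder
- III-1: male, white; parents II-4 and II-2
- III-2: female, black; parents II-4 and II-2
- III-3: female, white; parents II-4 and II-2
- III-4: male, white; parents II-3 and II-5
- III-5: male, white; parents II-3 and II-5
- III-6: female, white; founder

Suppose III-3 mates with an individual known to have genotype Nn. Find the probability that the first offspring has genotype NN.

1/3

II-4 is white so carries N and passed n to III-2 (nn), so II-4 is Nn.
II-2 is white so carries N and received n from I-1 (nn), so II-2 is Nn.
III-3 is a white offspring of II-4 (Nn) × II-2 (Nn), whose cross gives 1/4 NN : 1/2 Nn : 1/4 nn; conditioning on being white, III-3 is NN with probability 1/3, Nn with probability 2/3.
Summing over parental genotype combinations, P(offspring has genotype NN) = 1/3·1/2 + 2/3·1/4 = 1/3.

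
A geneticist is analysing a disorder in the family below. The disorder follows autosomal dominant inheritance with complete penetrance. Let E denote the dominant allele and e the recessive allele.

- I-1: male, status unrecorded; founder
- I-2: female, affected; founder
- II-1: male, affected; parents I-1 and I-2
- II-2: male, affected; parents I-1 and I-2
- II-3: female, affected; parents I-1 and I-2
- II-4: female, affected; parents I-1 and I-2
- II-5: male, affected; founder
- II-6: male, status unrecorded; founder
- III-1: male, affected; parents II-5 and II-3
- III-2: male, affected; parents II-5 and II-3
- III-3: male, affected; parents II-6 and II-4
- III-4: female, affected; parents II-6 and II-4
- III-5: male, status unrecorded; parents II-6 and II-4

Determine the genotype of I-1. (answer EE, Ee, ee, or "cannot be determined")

cannot be determined

I-1's phenotype is unrecorded, and no parent or child forces a single allele at both positions; consistent genotype assignments exist with I-1 as EE or Ee or ee.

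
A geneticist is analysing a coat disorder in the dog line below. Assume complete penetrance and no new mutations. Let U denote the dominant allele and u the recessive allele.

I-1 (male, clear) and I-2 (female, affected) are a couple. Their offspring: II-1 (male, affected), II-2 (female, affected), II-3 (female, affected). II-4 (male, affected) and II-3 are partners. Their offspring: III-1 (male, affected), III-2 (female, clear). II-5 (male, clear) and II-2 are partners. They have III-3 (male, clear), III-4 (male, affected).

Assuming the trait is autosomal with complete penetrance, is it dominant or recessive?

dominant

II-4 and II-3 are both affected yet have a clear child III-2. Under a recessive model two affected parents are homozygous and every child would be affected, so the trait cannot be recessive.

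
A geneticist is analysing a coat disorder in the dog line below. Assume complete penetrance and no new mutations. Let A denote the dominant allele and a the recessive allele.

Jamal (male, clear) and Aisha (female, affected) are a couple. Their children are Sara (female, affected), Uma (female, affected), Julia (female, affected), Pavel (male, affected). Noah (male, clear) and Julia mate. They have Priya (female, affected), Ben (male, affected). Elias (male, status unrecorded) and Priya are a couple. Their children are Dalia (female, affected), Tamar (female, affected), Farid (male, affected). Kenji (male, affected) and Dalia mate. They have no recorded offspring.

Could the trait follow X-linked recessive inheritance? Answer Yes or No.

No

Under X-linked recessive, Sara (affected, female) cannot arise from Jamal (clear) × Aisha (affected).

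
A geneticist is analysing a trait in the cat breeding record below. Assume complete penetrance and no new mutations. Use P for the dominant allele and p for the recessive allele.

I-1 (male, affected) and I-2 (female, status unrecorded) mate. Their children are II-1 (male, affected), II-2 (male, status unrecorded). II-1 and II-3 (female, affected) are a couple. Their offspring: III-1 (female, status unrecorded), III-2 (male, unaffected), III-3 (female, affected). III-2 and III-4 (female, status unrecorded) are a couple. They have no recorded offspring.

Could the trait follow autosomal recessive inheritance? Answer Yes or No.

No

Under autosomal recessive, III-2 (unaffected, male) cannot arise from II-1 (affected) × II-3 (affected).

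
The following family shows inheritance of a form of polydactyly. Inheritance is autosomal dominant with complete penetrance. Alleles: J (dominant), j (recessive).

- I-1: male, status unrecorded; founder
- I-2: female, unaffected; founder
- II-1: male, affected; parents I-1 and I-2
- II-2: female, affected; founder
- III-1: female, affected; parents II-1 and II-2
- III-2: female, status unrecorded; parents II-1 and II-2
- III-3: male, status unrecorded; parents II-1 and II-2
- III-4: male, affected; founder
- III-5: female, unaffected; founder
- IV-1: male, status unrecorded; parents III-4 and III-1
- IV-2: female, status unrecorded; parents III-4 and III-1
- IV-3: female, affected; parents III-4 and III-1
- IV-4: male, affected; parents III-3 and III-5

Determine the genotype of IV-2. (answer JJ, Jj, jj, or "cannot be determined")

cannot be determined

IV-2's phenotype is unrecorded, and no parent or child forces a single allele at both positions; consistent genotype assignments exist with IV-2 as JJ or Jj or jj.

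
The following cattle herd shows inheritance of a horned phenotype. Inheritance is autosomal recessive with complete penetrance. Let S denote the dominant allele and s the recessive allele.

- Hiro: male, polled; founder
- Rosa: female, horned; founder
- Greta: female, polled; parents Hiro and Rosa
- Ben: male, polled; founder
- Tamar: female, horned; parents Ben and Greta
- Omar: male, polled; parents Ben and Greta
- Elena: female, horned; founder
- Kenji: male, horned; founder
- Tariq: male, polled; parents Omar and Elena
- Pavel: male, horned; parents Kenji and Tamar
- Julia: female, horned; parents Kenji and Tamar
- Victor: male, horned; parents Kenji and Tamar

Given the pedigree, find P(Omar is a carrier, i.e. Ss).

1/2

Ben is polled so carries S and passed s to Tamar (ss), so Ben is Ss.
Greta is polled so carries S and received s from Rosa (ss), so Greta is Ss.
Their cross gives offspring ratios 1/4 SS : 1/2 Ss : 1/4 ss. Conditioning on Omar being polled, P(Ss) = 1/2 / 3/4 = 2/3 before taking Omar's own offspring into account.
Elena is horned, so Elena is ss.
Now use Omar's offspring. Probability of each recorded status — polled son Tariq: 1/2 if Omar is Ss, 1 if SS.
Bayes: P(Ss) = 2/3·1/2 / (2/3·1/2 + 1/3·1) = 1/2.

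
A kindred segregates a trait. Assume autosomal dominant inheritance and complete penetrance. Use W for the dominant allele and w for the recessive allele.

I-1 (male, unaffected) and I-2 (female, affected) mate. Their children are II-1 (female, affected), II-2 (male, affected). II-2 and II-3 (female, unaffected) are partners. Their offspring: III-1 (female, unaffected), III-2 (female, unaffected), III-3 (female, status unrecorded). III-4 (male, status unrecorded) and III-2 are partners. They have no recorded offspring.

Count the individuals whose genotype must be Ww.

Obligate heterozygotes: II-1 is affected so carries W and received w from I-1 (ww), so II-1 is Ww; II-2 is affected so carries W and received w from I-1 (ww), so II-2 is Ww.
Every other individual is either homozygous by phenotype or has at least one consistent homozygous assignment, so the count is 2.

2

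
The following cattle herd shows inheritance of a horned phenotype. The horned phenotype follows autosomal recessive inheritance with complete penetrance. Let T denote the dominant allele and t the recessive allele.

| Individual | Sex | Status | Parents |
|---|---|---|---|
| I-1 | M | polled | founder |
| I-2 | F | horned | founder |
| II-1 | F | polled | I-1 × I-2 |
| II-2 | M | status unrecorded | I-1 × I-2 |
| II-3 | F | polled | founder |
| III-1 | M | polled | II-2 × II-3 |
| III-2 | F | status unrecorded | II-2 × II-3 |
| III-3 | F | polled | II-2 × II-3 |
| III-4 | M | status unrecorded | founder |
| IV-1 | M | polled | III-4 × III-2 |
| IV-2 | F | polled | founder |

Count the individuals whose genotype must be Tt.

1

Obligate heterozygotes: II-1 is polled so carries T and received t from I-2 (tt), so II-1 is Tt.
Every other individual is either homozygous by phenotype or has at least one consistent homozygous assignment, so the count is 1.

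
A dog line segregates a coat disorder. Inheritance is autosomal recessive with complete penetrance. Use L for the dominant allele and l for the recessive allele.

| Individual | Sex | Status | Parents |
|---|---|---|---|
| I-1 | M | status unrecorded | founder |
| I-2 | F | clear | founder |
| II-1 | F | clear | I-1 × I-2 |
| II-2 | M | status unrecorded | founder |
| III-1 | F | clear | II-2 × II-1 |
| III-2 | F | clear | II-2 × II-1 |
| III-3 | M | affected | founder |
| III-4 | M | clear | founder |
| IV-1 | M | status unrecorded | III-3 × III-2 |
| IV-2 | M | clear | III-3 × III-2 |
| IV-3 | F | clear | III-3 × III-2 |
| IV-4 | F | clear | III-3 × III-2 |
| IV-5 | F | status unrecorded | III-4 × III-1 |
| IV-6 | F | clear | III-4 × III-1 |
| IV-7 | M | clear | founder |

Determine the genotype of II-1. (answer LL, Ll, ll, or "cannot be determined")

cannot be determined

II-1's phenotype allows LL or Ll, and no parent or child forces a single allele at both positions; consistent genotype assignments exist with II-1 as LL or Ll.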